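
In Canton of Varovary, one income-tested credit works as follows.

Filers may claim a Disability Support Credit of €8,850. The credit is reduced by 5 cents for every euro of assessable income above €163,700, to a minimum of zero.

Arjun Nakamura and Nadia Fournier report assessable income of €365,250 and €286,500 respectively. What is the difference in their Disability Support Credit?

€2,710

Arjun (€365,250): Disability Support Credit: 5% of the €201,550 excess over €163,700 is €10,077.50 ≥ base, so the credit is €0.
Nadia (€286,500): Disability Support Credit: 5% of the €122,800 excess over €163,700 is €6,140; credit = €8,850 − €6,140 = €2,710.
Difference: |€0 − €2,710| = €2,710.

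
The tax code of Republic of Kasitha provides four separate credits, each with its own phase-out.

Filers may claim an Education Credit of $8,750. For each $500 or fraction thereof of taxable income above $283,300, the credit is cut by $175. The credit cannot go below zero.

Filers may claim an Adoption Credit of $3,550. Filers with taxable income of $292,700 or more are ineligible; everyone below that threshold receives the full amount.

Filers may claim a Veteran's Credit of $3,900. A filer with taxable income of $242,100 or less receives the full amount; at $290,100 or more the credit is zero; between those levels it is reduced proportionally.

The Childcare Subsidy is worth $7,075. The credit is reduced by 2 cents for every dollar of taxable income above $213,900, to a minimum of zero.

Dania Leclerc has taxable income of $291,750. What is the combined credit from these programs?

$14,843

Education Credit: income exceeds $283,300 by $8,450, which is 17 full-or-partial $500 increments; reduction = 17 × $175 = $2,975, leaving $5,775.
Adoption Credit: $291,750 is below the $292,700 cutoff, so the full $3,550 applies.
Veteran's Credit: $291,750 is at or above $290,100, so the credit is $0.
Childcare Subsidy: 2% of the $77,850 excess over $213,900 is $1,557; credit = $7,075 − $1,557 = $5,518.
Total: $5,775 + $3,550 + $0 + $5,518 = $14,843.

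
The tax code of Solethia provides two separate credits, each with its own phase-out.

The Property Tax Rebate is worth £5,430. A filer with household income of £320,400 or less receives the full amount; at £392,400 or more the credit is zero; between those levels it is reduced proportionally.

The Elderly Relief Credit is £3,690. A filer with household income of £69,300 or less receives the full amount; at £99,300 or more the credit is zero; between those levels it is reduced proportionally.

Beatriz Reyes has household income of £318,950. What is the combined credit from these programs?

£5,430

Property Tax Rebate: £318,950 is at or below the £320,400 threshold, so the full £5,430 applies.
Elderly Relief Credit: £318,950 is at or above £99,300, so the credit is £0.
Total: £5,430 + £0 = £5,430.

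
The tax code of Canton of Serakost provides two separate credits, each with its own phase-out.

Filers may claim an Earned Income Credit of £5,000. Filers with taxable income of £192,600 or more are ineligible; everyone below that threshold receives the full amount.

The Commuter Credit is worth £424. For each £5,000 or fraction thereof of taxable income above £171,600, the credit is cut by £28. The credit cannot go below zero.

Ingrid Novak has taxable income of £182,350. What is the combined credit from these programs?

£5,340

Earned Income Credit: £182,350 is below the £192,600 cutoff, so the full £5,000 applies.
Commuter Credit: income exceeds £171,600 by £10,750, which is 3 full-or-partial £5,000 increments; reduction = 3 × £28 = £84, leaving £340.
Total: £5,000 + £340 = £5,340.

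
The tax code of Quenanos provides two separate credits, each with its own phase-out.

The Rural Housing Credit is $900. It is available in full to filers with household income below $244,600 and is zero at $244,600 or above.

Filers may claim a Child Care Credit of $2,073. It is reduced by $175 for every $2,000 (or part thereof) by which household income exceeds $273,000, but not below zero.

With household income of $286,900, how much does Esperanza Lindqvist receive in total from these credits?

$848

Rural Housing Credit: $286,900 meets or exceeds the $244,600 cutoff, so the credit is $0.
Child Care Credit: income exceeds $273,000 by $13,900, which is 7 full-or-partial $2,000 increments; reduction = 7 × $175 = $1,225, leaving $848.
Total: $0 + $848 = $848.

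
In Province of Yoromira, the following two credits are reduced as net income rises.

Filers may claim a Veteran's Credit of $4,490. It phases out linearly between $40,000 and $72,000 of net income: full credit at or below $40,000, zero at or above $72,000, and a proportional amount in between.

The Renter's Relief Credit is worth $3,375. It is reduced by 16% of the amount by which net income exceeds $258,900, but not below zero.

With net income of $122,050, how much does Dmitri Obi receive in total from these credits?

Veteran's Credit: $122,050 is at or above $72,000, so the credit is $0.
Renter's Relief Credit: $122,050 is at or below the $258,900 threshold, so the full $3,375 applies.
Total: $0 + $3,375 = $3,375.

$3,375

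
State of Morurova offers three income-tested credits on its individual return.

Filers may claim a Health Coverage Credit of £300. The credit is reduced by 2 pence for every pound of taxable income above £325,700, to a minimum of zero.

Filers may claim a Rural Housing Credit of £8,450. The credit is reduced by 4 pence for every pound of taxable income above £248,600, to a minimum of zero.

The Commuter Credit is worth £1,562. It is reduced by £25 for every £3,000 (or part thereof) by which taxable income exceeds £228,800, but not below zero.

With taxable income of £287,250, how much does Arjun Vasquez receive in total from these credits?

£8,266

Health Coverage Credit: £287,250 is at or below the £325,700 threshold, so the full £300 applies.
Rural Housing Credit: 4% of the £38,650 excess over £248,600 is £1,546; credit = £8,450 − £1,546 = £6,904.
Commuter Credit: income exceeds £228,800 by £58,450, which is 20 full-or-partial £3,000 increments; reduction = 20 × £25 = £500, leaving £1,062.
Total: £300 + £6,904 + £1,062 = £8,266.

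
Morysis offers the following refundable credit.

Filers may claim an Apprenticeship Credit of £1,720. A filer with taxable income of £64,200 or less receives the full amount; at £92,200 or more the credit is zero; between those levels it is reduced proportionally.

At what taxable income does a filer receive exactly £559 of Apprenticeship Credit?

£83,100

£559 is 559/1,720 of the full £1,720, so 1,161/1,720 of the £28,000 range has been used: income = £64,200 + £28,000 × 1,161/1,720 = £83,100.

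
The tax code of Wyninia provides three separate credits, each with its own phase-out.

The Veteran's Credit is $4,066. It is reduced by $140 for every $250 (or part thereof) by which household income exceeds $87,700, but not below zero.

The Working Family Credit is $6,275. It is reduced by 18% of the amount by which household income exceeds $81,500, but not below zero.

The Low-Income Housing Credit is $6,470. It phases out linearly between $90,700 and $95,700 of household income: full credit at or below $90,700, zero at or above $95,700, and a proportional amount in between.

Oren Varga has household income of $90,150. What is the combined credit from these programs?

$13,854

Veteran's Credit: income exceeds $87,700 by $2,450, which is 10 full-or-partial $250 increments; reduction = 10 × $140 = $1,400, leaving $2,666.
Working Family Credit: 18% of the $8,650 excess over $81,500 is $1,557; credit = $6,275 − $1,557 = $4,718.
Low-Income Housing Credit: $90,150 is at or below the $90,700 threshold, so the full $6,470 applies.
Total: $2,666 + $4,718 + $6,470 = $13,854.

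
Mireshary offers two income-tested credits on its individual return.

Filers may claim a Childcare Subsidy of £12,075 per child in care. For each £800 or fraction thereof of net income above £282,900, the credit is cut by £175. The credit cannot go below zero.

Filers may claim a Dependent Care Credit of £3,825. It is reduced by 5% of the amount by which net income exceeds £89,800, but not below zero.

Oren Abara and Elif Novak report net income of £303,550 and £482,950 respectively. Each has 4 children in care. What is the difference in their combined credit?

Oren (£303,550): Childcare Subsidy: base = 4 × £12,075 = £48,300. income exceeds £282,900 by £20,650, which is 26 full-or-partial £800 increments; reduction = 26 × £175 = £4,550, leaving £43,750. Dependent Care Credit: 5% of the £213,750 excess over £89,800 is £10,687.50 ≥ base, so the credit is £0. total £43,750 + £0 = £43,750
Elif (£482,950): Childcare Subsidy: base = 4 × £12,075 = £48,300. income exceeds £282,900 by £200,050, which is 251 full-or-partial £800 increments; reduction = 251 × £175 = £43,925, leaving £4,375. Dependent Care Credit: 5% of the £393,150 excess over £89,800 is £19,657.50 ≥ base, so the credit is £0. total £4,375 + £0 = £4,375
Difference: |£43,750 − £4,375| = £39,375.

£39,375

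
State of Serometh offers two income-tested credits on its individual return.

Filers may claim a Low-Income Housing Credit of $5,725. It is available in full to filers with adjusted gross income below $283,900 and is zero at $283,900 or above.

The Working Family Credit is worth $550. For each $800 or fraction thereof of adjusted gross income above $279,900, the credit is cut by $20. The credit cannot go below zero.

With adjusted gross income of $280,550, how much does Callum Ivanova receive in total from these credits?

Low-Income Housing Credit: $280,550 is below the $283,900 cutoff, so the full $5,725 applies.
Working Family Credit: income exceeds $279,900 by $650, which is 1 full-or-partial $800 increment; reduction = 1 × $20 = $20, leaving $530.
Total: $5,725 + $530 = $6,255.

$6,255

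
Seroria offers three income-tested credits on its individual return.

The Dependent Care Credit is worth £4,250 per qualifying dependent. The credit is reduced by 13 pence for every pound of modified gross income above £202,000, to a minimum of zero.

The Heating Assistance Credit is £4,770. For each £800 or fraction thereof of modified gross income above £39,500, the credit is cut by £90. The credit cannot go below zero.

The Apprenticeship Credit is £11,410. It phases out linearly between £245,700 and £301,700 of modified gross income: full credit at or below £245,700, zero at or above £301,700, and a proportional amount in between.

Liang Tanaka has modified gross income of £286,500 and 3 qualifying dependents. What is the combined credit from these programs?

£4,862

Dependent Care Credit: base = 3 × £4,250 = £12,750. 13% of the £84,500 excess over £202,000 is £10,985; credit = £12,750 − £10,985 = £1,765.
Heating Assistance Credit: income exceeds £39,500 by £247,000 → 309 increments × £90 = £27,810 ≥ base, so the credit is £0.
Apprenticeship Credit: £286,500 is £40,800 into a £56,000 phase-out range, leaving 15,200/56,000 of the credit: £11,410 × 15,200/56,000 = £3,097.
Total: £1,765 + £0 + £3,097 = £4,862.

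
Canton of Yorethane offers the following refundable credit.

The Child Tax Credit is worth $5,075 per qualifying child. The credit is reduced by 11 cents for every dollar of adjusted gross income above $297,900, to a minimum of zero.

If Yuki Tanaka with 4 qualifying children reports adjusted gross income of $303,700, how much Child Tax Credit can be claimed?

Child Tax Credit: base = 4 × $5,075 = $20,300. 11% of the $5,800 excess over $297,900 is $638; credit = $20,300 − $638 = $19,662.

$19,662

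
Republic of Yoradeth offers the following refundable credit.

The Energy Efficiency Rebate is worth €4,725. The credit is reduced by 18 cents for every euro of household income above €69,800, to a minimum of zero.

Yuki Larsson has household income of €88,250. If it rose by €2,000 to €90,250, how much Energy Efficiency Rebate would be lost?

€360

At €88,250 — 18% of the €18,450 excess over €69,800 is €3,321; credit = €4,725 − €3,321 = €1,404.
At €90,250 — 18% of the €20,450 excess over €69,800 is €3,681; credit = €4,725 − €3,681 = €1,044.
Lost: €1,404 − €1,044 = €360.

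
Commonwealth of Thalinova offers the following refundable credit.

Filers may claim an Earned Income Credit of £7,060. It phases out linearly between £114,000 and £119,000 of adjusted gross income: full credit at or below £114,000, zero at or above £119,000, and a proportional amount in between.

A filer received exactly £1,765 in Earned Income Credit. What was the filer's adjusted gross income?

£117,750

£1,765 is 1,765/7,060 of the full £7,060, so 5,295/7,060 of the £5,000 range has been used: income = £114,000 + £5,000 × 5,295/7,060 = £117,750.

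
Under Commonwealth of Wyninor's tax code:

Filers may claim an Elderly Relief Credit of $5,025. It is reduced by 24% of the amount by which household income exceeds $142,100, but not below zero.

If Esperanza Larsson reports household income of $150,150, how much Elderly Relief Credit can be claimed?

$3,093

Elderly Relief Credit: 24% of the $8,050 excess over $142,100 is $1,932; credit = $5,025 − $1,932 = $3,093.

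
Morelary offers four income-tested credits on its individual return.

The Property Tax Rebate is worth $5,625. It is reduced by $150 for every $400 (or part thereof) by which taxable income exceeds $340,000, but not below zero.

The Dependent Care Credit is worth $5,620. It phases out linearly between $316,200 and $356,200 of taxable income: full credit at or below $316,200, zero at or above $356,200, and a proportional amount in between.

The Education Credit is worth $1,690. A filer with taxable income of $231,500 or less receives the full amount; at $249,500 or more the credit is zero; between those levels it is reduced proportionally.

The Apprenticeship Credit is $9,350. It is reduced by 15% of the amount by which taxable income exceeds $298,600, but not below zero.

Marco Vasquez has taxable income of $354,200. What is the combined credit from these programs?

Property Tax Rebate: income exceeds $340,000 by $14,200, which is 36 full-or-partial $400 increments; reduction = 36 × $150 = $5,400, leaving $225.
Dependent Care Credit: $354,200 is $38,000 into a $40,000 phase-out range, leaving 2,000/40,000 of the credit: $5,620 × 2,000/40,000 = $281.
Education Credit: $354,200 is at or above $249,500, so the credit is $0.
Apprenticeship Credit: 15% of the $55,600 excess over $298,600 is $8,340; credit = $9,350 − $8,340 = $1,010.
Total: $225 + $281 + $0 + $1,010 = $1,516.

$1,516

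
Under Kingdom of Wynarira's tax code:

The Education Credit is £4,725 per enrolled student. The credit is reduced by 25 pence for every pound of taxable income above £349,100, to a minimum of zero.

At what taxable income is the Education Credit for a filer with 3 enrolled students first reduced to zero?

Full credit = 3 × £4,725 = £14,175.
The credit falls by 25% of each pound above £349,100, so it reaches zero when the excess is £14,175 / 25% = £56,700: income = £349,100 + £56,700 = £405,800.

£405,800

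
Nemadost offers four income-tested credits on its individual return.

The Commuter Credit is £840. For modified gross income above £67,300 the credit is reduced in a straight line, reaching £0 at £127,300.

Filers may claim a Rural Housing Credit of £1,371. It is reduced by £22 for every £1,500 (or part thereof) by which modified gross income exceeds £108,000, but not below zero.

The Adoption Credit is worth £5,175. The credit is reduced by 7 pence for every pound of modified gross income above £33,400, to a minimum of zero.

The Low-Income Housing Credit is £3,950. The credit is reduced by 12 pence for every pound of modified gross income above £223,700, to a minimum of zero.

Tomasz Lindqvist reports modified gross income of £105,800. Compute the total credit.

£5,729

Commuter Credit: £105,800 is £38,500 into a £60,000 phase-out range, leaving 21,500/60,000 of the credit: £840 × 21,500/60,000 = £301.
Rural Housing Credit: £105,800 is at or below the £108,000 threshold, so the full £1,371 applies.
Adoption Credit: 7% of the £72,400 excess over £33,400 is £5,068; credit = £5,175 − £5,068 = £107.
Low-Income Housing Credit: £105,800 is at or below the £223,700 threshold, so the full £3,950 applies.
Total: £301 + £1,371 + £107 + £3,950 = £5,729.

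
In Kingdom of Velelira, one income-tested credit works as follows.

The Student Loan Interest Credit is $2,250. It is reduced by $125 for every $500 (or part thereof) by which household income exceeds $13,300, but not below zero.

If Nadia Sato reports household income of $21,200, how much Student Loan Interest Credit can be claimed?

$250

Student Loan Interest Credit: income exceeds $13,300 by $7,900, which is 16 full-or-partial $500 increments; reduction = 16 × $125 = $2,000, leaving $250.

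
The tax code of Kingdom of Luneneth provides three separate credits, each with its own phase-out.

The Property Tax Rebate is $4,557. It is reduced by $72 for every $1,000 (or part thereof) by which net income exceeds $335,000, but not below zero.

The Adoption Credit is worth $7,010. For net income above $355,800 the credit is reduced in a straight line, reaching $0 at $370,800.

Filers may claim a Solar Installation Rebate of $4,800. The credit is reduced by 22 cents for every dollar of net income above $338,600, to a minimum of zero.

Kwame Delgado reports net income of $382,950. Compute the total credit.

$1,101

Property Tax Rebate: income exceeds $335,000 by $47,950, which is 48 full-or-partial $1,000 increments; reduction = 48 × $72 = $3,456, leaving $1,101.
Adoption Credit: $382,950 is at or above $370,800, so the credit is $0.
Solar Installation Rebate: 22% of the $44,350 excess over $338,600 is $9,757 ≥ base, so the credit is $0.
Total: $1,101 + $0 + $0 = $1,101.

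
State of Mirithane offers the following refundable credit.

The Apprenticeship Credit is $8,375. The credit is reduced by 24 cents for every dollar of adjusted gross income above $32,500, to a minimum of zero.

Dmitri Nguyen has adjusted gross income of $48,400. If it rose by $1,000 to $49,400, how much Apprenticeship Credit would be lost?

$240

At $48,400 — 24% of the $15,900 excess over $32,500 is $3,816; credit = $8,375 − $3,816 = $4,559.
At $49,400 — 24% of the $16,900 excess over $32,500 is $4,056; credit = $8,375 − $4,056 = $4,319.
Lost: $4,559 − $4,319 = $240.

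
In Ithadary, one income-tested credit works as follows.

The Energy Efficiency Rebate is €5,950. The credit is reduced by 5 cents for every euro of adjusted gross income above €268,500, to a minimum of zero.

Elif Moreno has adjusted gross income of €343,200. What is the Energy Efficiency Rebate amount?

Energy Efficiency Rebate: 5% of the €74,700 excess over €268,500 is €3,735; credit = €5,950 − €3,735 = €2,215.

€2,215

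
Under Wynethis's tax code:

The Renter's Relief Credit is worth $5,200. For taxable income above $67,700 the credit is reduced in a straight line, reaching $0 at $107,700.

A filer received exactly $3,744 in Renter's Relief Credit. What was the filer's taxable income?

$78,900

$3,744 is 3,744/5,200 of the full $5,200, so 1,456/5,200 of the $40,000 range has been used: income = $67,700 + $40,000 × 1,456/5,200 = $78,900.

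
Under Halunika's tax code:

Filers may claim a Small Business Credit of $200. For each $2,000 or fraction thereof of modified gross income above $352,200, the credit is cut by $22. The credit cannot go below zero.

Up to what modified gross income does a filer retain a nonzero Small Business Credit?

After 9 increments the reduction is 9 × $22 = $198, leaving $2; one more increment wipes it out. Increment 9 ends at excess 9 × $2,000 = $18,000, so the highest qualifying income is $352,200 + $18,000 = $370,200.

$370,200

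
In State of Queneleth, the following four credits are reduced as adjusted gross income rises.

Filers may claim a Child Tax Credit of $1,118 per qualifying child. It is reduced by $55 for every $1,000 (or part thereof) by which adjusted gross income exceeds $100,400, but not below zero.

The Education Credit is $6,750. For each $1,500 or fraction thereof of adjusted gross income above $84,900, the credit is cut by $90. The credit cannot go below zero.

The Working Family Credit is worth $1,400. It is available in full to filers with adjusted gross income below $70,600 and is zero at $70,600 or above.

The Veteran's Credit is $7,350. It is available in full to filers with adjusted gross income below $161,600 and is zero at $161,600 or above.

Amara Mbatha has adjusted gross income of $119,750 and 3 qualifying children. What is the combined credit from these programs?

Child Tax Credit: base = 3 × $1,118 = $3,354. income exceeds $100,400 by $19,350, which is 20 full-or-partial $1,000 increments; reduction = 20 × $55 = $1,100, leaving $2,254.
Education Credit: income exceeds $84,900 by $34,850, which is 24 full-or-partial $1,500 increments; reduction = 24 × $90 = $2,160, leaving $4,590.
Working Family Credit: $119,750 meets or exceeds the $70,600 cutoff, so the credit is $0.
Veteran's Credit: $119,750 is below the $161,600 cutoff, so the full $7,350 applies.
Total: $2,254 + $4,590 + $0 + $7,350 = $14,194.

$14,194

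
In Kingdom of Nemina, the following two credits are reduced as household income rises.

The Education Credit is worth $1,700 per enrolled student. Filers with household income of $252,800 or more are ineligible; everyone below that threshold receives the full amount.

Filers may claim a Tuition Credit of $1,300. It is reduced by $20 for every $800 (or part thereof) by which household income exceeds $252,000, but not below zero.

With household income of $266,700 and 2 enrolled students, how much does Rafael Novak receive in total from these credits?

$920

Education Credit: base = 2 × $1,700 = $3,400. $266,700 meets or exceeds the $252,800 cutoff, so the credit is $0.
Tuition Credit: income exceeds $252,000 by $14,700, which is 19 full-or-partial $800 increments; reduction = 19 × $20 = $380, leaving $920.
Total: $0 + $920 = $920.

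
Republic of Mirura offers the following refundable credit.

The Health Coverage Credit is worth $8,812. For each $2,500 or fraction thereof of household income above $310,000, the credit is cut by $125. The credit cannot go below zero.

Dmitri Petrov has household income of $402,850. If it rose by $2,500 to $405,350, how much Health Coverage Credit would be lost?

At $402,850 — income exceeds $310,000 by $92,850, which is 38 full-or-partial $2,500 increments; reduction = 38 × $125 = $4,750, leaving $4,062.
At $405,350 — income exceeds $310,000 by $95,350, which is 39 full-or-partial $2,500 increments; reduction = 39 × $125 = $4,875, leaving $3,937.
Lost: $4,062 − $3,937 = $125.

$125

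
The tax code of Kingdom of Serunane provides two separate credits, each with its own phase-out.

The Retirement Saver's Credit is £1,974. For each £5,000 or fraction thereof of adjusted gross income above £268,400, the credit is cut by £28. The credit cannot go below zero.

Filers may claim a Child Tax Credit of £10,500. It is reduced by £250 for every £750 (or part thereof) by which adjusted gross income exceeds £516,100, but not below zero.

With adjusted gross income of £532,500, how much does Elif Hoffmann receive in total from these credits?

£5,490

Retirement Saver's Credit: income exceeds £268,400 by £264,100, which is 53 full-or-partial £5,000 increments; reduction = 53 × £28 = £1,484, leaving £490.
Child Tax Credit: income exceeds £516,100 by £16,400, which is 22 full-or-partial £750 increments; reduction = 22 × £250 = £5,500, leaving £5,000.
Total: £490 + £5,000 = £5,490.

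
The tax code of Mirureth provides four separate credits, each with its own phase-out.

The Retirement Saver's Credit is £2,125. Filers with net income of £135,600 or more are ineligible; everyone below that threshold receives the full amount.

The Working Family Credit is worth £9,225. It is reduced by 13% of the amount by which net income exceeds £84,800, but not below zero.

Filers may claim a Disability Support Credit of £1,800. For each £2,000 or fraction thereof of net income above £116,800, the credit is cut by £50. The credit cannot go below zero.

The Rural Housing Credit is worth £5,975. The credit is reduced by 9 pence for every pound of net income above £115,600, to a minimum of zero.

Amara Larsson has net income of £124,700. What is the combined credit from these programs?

Retirement Saver's Credit: £124,700 is below the £135,600 cutoff, so the full £2,125 applies.
Working Family Credit: 13% of the £39,900 excess over £84,800 is £5,187; credit = £9,225 − £5,187 = £4,038.
Disability Support Credit: income exceeds £116,800 by £7,900, which is 4 full-or-partial £2,000 increments; reduction = 4 × £50 = £200, leaving £1,600.
Rural Housing Credit: 9% of the £9,100 excess over £115,600 is £819; credit = £5,975 − £819 = £5,156.
Total: £2,125 + £4,038 + £1,600 + £5,156 = £12,919.

£12,919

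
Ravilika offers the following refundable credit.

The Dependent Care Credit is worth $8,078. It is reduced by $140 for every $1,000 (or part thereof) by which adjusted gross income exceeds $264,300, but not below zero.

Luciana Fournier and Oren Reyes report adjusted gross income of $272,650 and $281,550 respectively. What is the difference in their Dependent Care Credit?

Luciana ($272,650): Dependent Care Credit: income exceeds $264,300 by $8,350, which is 9 full-or-partial $1,000 increments; reduction = 9 × $140 = $1,260, leaving $6,818.
Oren ($281,550): Dependent Care Credit: income exceeds $264,300 by $17,250, which is 18 full-or-partial $1,000 increments; reduction = 18 × $140 = $2,520, leaving $5,558.
Difference: |$6,818 − $5,558| = $1,260.

$1,260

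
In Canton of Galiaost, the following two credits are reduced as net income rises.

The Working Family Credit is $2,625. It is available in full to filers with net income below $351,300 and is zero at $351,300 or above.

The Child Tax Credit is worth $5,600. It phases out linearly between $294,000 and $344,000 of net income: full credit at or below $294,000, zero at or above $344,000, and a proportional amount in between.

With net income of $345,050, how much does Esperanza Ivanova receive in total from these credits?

$2,625

Working Family Credit: $345,050 is below the $351,300 cutoff, so the full $2,625 applies.
Child Tax Credit: $345,050 is at or above $344,000, so the credit is $0.
Total: $2,625 + $0 = $2,625.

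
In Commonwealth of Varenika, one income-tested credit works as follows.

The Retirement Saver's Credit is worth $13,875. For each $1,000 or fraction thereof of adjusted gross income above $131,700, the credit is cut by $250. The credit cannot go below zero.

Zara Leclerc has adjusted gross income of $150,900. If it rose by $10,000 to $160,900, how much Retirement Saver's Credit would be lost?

$2,500

At $150,900 — income exceeds $131,700 by $19,200, which is 20 full-or-partial $1,000 increments; reduction = 20 × $250 = $5,000, leaving $8,875.
At $160,900 — income exceeds $131,700 by $29,200, which is 30 full-or-partial $1,000 increments; reduction = 30 × $250 = $7,500, leaving $6,375.
Lost: $8,875 − $6,375 = $2,500.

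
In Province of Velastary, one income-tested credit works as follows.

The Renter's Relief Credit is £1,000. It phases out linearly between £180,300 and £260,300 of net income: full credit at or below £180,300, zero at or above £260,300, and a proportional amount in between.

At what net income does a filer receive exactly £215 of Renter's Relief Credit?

£243,100

£215 is 215/1,000 of the full £1,000, so 785/1,000 of the £80,000 range has been used: income = £180,300 + £80,000 × 785/1,000 = £243,100.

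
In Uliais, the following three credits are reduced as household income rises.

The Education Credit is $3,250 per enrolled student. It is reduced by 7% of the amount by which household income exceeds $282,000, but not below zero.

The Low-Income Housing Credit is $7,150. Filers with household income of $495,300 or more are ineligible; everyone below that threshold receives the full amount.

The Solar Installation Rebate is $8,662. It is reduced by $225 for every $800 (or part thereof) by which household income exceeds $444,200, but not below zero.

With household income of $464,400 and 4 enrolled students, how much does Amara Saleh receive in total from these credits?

Education Credit: base = 4 × $3,250 = $13,000. 7% of the $182,400 excess over $282,000 is $12,768; credit = $13,000 − $12,768 = $232.
Low-Income Housing Credit: $464,400 is below the $495,300 cutoff, so the full $7,150 applies.
Solar Installation Rebate: income exceeds $444,200 by $20,200, which is 26 full-or-partial $800 increments; reduction = 26 × $225 = $5,850, leaving $2,812.
Total: $232 + $7,150 + $2,812 = $10,194.

$10,194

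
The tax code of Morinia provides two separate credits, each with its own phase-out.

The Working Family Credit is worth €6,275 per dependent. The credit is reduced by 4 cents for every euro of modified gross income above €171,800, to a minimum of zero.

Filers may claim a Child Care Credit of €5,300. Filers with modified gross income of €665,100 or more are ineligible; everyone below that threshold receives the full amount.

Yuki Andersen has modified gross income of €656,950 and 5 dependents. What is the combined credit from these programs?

€17,269

Working Family Credit: base = 5 × €6,275 = €31,375. 4% of the €485,150 excess over €171,800 is €19,406; credit = €31,375 − €19,406 = €11,969.
Child Care Credit: €656,950 is below the €665,100 cutoff, so the full €5,300 applies.
Total: €11,969 + €5,300 = €17,269.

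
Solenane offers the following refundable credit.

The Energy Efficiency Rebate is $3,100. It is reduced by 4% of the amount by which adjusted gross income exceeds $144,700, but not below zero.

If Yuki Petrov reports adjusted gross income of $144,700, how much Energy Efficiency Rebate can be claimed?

$3,100

Energy Efficiency Rebate: $144,700 is at or below the $144,700 threshold, so the full $3,100 applies.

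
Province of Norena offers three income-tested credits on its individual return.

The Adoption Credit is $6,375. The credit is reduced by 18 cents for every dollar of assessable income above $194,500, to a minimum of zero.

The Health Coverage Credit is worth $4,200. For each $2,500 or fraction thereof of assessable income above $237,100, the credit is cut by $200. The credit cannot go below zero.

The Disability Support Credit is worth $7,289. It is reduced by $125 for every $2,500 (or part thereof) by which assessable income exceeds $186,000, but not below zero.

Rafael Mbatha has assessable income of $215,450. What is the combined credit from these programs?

Adoption Credit: 18% of the $20,950 excess over $194,500 is $3,771; credit = $6,375 − $3,771 = $2,604.
Health Coverage Credit: $215,450 is at or below the $237,100 threshold, so the full $4,200 applies.
Disability Support Credit: income exceeds $186,000 by $29,450, which is 12 full-or-partial $2,500 increments; reduction = 12 × $125 = $1,500, leaving $5,789.
Total: $2,604 + $4,200 + $5,789 = $12,593.

$12,593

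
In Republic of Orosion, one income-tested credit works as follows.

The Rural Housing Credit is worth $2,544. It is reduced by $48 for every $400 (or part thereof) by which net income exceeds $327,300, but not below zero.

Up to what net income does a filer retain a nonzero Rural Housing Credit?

$348,100

After 52 increments the reduction is 52 × $48 = $2,496, leaving $48; one more increment wipes it out. Increment 52 ends at excess 52 × $400 = $20,800, so the highest qualifying income is $327,300 + $20,800 = $348,100.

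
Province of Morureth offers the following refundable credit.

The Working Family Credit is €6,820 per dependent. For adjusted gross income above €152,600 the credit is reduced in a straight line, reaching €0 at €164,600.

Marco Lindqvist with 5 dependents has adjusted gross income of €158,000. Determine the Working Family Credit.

€18,755

Working Family Credit: base = 5 × €6,820 = €34,100. €158,000 is €5,400 into a €12,000 phase-out range, leaving 6,600/12,000 of the credit: €34,100 × 6,600/12,000 = €18,755.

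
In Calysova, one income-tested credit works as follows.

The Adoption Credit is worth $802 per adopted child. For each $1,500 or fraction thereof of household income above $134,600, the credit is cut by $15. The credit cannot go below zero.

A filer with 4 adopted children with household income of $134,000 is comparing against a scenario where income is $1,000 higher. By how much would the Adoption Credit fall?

At $134,000 — base = 4 × $802 = $3,208. $134,000 is at or below the $134,600 threshold, so the full $3,208 applies.
At $135,000 — base = 4 × $802 = $3,208. income exceeds $134,600 by $400, which is 1 full-or-partial $1,500 increment; reduction = 1 × $15 = $15, leaving $3,193.
Lost: $3,208 − $3,193 = $15.

$15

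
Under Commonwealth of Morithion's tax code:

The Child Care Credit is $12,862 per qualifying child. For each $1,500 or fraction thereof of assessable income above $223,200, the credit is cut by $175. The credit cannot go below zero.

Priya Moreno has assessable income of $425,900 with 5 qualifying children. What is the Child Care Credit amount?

Child Care Credit: base = 5 × $12,862 = $64,310. income exceeds $223,200 by $202,700, which is 136 full-or-partial $1,500 increments; reduction = 136 × $175 = $23,800, leaving $40,510.

$40,510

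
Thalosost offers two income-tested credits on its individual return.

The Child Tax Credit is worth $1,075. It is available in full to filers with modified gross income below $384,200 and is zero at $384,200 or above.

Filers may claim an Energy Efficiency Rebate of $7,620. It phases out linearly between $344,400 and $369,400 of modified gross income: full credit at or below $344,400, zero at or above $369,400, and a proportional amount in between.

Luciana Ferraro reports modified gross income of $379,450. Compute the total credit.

Child Tax Credit: $379,450 is below the $384,200 cutoff, so the full $1,075 applies.
Energy Efficiency Rebate: $379,450 is at or above $369,400, so the credit is $0.
Total: $1,075 + $0 = $1,075.

$1,075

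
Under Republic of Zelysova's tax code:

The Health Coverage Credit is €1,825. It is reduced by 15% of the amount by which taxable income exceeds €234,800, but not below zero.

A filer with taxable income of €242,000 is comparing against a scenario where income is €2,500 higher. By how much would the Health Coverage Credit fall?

At €242,000 — 15% of the €7,200 excess over €234,800 is €1,080; credit = €1,825 − €1,080 = €745.
At €244,500 — 15% of the €9,700 excess over €234,800 is €1,455; credit = €1,825 − €1,455 = €370.
Lost: €745 − €370 = €375.

€375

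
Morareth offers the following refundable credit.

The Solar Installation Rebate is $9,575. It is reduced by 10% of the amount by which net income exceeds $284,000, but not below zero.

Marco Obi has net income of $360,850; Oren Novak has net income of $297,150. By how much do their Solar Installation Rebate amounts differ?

$6,370

Marco ($360,850): Solar Installation Rebate: 10% of the $76,850 excess over $284,000 is $7,685; credit = $9,575 − $7,685 = $1,890.
Oren ($297,150): Solar Installation Rebate: 10% of the $13,150 excess over $284,000 is $1,315; credit = $9,575 − $1,315 = $8,260.
Difference: |$1,890 − $8,260| = $6,370.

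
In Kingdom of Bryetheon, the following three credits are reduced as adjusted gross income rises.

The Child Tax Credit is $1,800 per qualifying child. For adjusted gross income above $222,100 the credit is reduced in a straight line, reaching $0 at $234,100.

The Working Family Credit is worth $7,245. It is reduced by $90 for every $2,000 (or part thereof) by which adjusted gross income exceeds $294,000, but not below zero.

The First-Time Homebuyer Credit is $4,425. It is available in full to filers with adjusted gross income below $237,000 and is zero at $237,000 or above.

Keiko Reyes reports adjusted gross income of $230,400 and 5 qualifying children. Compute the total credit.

Child Tax Credit: base = 5 × $1,800 = $9,000. $230,400 is $8,300 into a $12,000 phase-out range, leaving 3,700/12,000 of the credit: $9,000 × 3,700/12,000 = $2,775.
Working Family Credit: $230,400 is at or below the $294,000 threshold, so the full $7,245 applies.
First-Time Homebuyer Credit: $230,400 is below the $237,000 cutoff, so the full $4,425 applies.
Total: $2,775 + $7,245 + $4,425 = $14,445.

$14,445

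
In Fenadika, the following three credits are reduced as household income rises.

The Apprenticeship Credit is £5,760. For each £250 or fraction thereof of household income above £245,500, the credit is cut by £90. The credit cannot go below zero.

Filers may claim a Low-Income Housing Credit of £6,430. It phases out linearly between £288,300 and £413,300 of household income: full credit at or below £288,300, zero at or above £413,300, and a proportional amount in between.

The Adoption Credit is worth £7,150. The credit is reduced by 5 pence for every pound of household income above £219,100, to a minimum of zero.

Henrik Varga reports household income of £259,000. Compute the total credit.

Apprenticeship Credit: income exceeds £245,500 by £13,500, which is 54 full-or-partial £250 increments; reduction = 54 × £90 = £4,860, leaving £900.
Low-Income Housing Credit: £259,000 is at or below the £288,300 threshold, so the full £6,430 applies.
Adoption Credit: 5% of the £39,900 excess over £219,100 is £1,995; credit = £7,150 − £1,995 = £5,155.
Total: £900 + £6,430 + £5,155 = £12,485.

£12,485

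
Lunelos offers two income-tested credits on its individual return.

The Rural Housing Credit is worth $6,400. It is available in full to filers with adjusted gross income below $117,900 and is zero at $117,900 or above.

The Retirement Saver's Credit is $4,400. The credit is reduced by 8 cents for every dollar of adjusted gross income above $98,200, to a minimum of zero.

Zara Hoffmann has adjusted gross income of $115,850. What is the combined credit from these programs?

Rural Housing Credit: $115,850 is below the $117,900 cutoff, so the full $6,400 applies.
Retirement Saver's Credit: 8% of the $17,650 excess over $98,200 is $1,412; credit = $4,400 − $1,412 = $2,988.
Total: $6,400 + $2,988 = $9,388.

$9,388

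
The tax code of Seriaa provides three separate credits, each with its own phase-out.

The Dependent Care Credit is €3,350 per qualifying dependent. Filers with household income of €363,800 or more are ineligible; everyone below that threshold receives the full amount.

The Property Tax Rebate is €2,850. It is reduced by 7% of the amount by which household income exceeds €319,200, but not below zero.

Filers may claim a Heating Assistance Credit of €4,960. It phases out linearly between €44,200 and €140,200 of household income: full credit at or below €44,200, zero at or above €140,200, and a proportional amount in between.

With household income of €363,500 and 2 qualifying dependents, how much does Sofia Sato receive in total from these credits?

Dependent Care Credit: base = 2 × €3,350 = €6,700. €363,500 is below the €363,800 cutoff, so the full €6,700 applies.
Property Tax Rebate: 7% of the €44,300 excess over €319,200 is €3,101 ≥ base, so the credit is €0.
Heating Assistance Credit: €363,500 is at or above €140,200, so the credit is €0.
Total: €6,700 + €0 + €0 = €6,700.

€6,700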